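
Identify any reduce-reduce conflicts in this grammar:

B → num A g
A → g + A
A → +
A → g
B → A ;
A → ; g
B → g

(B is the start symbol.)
Augment with B' → B and build the canonical LR(0) collection (I0 = CLOSURE({[B' → . B]}), then GOTO on every symbol after a dot until no new states appear). It has 14 states:
  I0: { [A → . +], [A → . ; g], [A → . g + A], [A → . g], [B → . A ;], [B → . g], [B → . num A g], [B' → . B] }  — shift
  I1: { [A → + .] }  — reduce
  I2: { [A → ; . g] }  — shift
  I3: { [B → A . ;] }  — shift
  I4: { [B' → B .] }  — accept
  I5: { [A → g . + A], [A → g .], [B → g .] }  — shift, 2 reduces
  I6: { [A → . +], [A → . ; g], [A → . g + A], [A → . g], [B → num . A g] }  — shift
  I7: { [B → num A . g] }  — shift
  I8: { [A → g . + A], [A → g .] }  — shift, reduce
  I9: { [A → . +], [A → . ; g], [A → . g + A], [A → . g], [A → g + . A] }  — shift
  I10: { [A → g + A .] }  — reduce
  I11: { [B → num A g .] }  — reduce
  I12: { [B → A ; .] }  — reduce
  I13: { [A → ; g .] }  — reduce

I5 contains complete items [A → g .], [B → g .] — reduce-reduce conflict.

Answer: Yes — I5: [A → g .] vs [B → g .]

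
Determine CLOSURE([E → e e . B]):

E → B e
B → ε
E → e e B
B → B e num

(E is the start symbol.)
{ [B → . B e num], [B → .], [E → e e . B] }

Start with: [E → e e . B]
  [E → e e . B] has the dot before B: add [B → .], [B → . B e num]
No further items can be added.

CLOSURE = { [B → . B e num], [B → .], [E → e e . B] }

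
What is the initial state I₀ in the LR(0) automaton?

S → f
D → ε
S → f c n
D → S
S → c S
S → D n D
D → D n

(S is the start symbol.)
First, augment the grammar with S' → S
I₀ = CLOSURE({ [S' → . S] }):
  [S' → . S] has the dot before S: add [S → . f], [S → . f c n], [S → . c S], [S → . D n D]
  [S → . D n D] has the dot before D: add [D → .], [D → . S], [D → . D n]
No further items can be added.

I₀ = { [D → . D n], [D → . S], [D → .], [S → . D n D], [S → . c S], [S → . f c n], [S → . f], [S' → . S] }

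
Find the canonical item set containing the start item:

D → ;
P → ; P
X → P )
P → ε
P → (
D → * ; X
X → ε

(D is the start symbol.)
{ [D → . * ; X], [D → . ;], [D' → . D] }

First, augment the grammar with D' → D
I₀ = CLOSURE({ [D' → . D] }):
  [D' → . D] has the dot before D: add [D → . ;], [D → . * ; X]
No further items can be added.

I₀ = { [D → . * ; X], [D → . ;], [D' → . D] }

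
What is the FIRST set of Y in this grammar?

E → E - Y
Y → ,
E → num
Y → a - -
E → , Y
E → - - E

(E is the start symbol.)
{ ',', 'a' }

To compute FIRST(Y), examine every production with Y on the left-hand side, reading each right-hand side left to right until a non-nullable symbol is reached.

From Y → ,:
  - ',' is a terminal: add ',' and stop
From Y → a - -:
  - a is a terminal: add 'a' and stop

Collecting: FIRST(Y) = { ',', 'a' }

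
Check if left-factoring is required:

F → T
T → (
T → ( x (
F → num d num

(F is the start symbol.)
Left-factoring is needed when two productions for the same non-terminal
share a common prefix on the right-hand side.

Productions for F:
  F → T
  F → num d num
Productions for T:
  T → (
  T → ( x (

Found common prefix '(' in productions for T

Answer: Yes, T has productions with common prefix '('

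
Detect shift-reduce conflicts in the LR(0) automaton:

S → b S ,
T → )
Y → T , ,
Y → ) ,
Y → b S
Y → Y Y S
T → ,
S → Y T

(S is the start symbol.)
Yes — I1: [T → ) .] vs [Y → ) . ,]; I7: [Y → b S .] vs [S → b S . ,]; I9: [S → Y T .] vs [Y → T . , ,]

Augment with S' → S and build the canonical LR(0) collection (I0 = CLOSURE({[S' → . S]}), then GOTO on every symbol after a dot until no new states appear). It has 18 states:
  I0: { [S → . Y T], [S → . b S ,], [S' → . S], [T → . )], [T → . ,], [Y → . ) ,], [Y → . T , ,], [Y → . Y Y S], [Y → . b S] }  — shift
  I1: { [T → ) .], [Y → ) . ,] }  — shift, reduce
  I2: { [T → , .] }  — reduce
  I3: { [S' → S .] }  — accept
  I4: { [Y → T . , ,] }  — shift
  I5: { [S → Y . T], [T → . )], [T → . ,], [Y → . ) ,], [Y → . T , ,], [Y → . Y Y S], [Y → . b S], [Y → Y . Y S] }  — shift
  I6: { [S → . Y T], [S → . b S ,], [S → b . S ,], [T → . )], [T → . ,], [Y → . ) ,], [Y → . T , ,], [Y → . Y Y S], [Y → . b S], [Y → b . S] }  — shift
  I7: { [S → b S . ,], [Y → b S .] }  — shift, reduce
  I8: { [S → b S , .] }  — reduce
  I9: { [S → Y T .], [Y → T . , ,] }  — shift, reduce
  I10: { [S → . Y T], [S → . b S ,], [T → . )], [T → . ,], [Y → . ) ,], [Y → . T , ,], [Y → . Y Y S], [Y → . b S], [Y → Y . Y S], [Y → Y Y . S] }  — shift
  I11: { [S → . Y T], [S → . b S ,], [T → . )], [T → . ,], [Y → . ) ,], [Y → . T , ,], [Y → . Y Y S], [Y → . b S], [Y → b . S] }  — shift
  I12: { [Y → b S .] }  — reduce
  I13: { [Y → Y Y S .] }  — reduce
  I14: { [S → . Y T], [S → . b S ,], [S → Y . T], [T → . )], [T → . ,], [Y → . ) ,], [Y → . T , ,], [Y → . Y Y S], [Y → . b S], [Y → Y . Y S], [Y → Y Y . S] }  — shift
  I15: { [Y → T , . ,] }  — shift
  I16: { [Y → T , , .] }  — reduce
  I17: { [Y → ) , .] }  — reduce

I1 contains reduce item [T → ) .] and shift item [Y → ) . ,] — shift-reduce conflict.
I7 contains reduce item [Y → b S .] and shift item [S → b S . ,] — shift-reduce conflict.
I9 contains reduce item [S → Y T .] and shift item [Y → T . , ,] — shift-reduce conflict.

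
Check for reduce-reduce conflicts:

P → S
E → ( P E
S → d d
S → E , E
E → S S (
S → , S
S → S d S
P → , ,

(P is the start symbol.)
No reduce-reduce conflicts

A reduce-reduce conflict occurs when an LR(0) state has two complete items [A → α .] and [B → β .] — both call for a reduction, and with no lookahead the parser cannot choose between them.

Augment with P' → P and build the canonical LR(0) collection (I0 = CLOSURE({[P' → . P]}), then GOTO on every symbol after a dot until no new states appear). It has 21 states:
  I0: { [E → . ( P E], [E → . S S (], [P → . , ,], [P → . S], [P' → . P], [S → . , S], [S → . E , E], [S → . S d S], [S → . d d] }  — shift
  I1: { [E → ( . P E], [E → . ( P E], [E → . S S (], [P → . , ,], [P → . S], [S → . , S], [S → . E , E], [S → . S d S], [S → . d d] }  — shift
  I2: { [E → . ( P E], [E → . S S (], [P → , . ,], [S → , . S], [S → . , S], [S → . E , E], [S → . S d S], [S → . d d] }  — shift
  I3: { [S → E . , E] }  — shift
  I4: { [P' → P .] }  — accept
  I5: { [E → . ( P E], [E → . S S (], [E → S . S (], [P → S .], [S → . , S], [S → . E , E], [S → . S d S], [S → . d d], [S → S . d S] }  — shift, reduce
  I6: { [S → d . d] }  — shift
  I7: { [S → d d .] }  — reduce
  I8: { [E → . ( P E], [E → . S S (], [S → , . S], [S → . , S], [S → . E , E], [S → . S d S], [S → . d d] }  — shift
  I9: { [E → . ( P E], [E → . S S (], [E → S . S (], [E → S S . (], [S → . , S], [S → . E , E], [S → . S d S], [S → . d d], [S → S . d S] }  — shift
  I10: { [E → . ( P E], [E → . S S (], [S → . , S], [S → . E , E], [S → . S d S], [S → . d d], [S → S d . S], [S → d . d] }  — shift
  I11: { [E → . ( P E], [E → . S S (], [E → S . S (], [S → . , S], [S → . E , E], [S → . S d S], [S → . d d], [S → S . d S], [S → S d S .] }  — shift, reduce
  I12: { [S → d . d], [S → d d .] }  — shift, reduce
  I13: { [E → ( . P E], [E → . ( P E], [E → . S S (], [E → S S ( .], [P → . , ,], [P → . S], [S → . , S], [S → . E , E], [S → . S d S], [S → . d d] }  — shift, reduce
  I14: { [E → ( P . E], [E → . ( P E], [E → . S S (], [S → . , S], [S → . E , E], [S → . S d S], [S → . d d] }  — shift
  I15: { [E → ( P E .], [S → E . , E] }  — shift, reduce
  I16: { [E → . ( P E], [E → . S S (], [E → S . S (], [S → . , S], [S → . E , E], [S → . S d S], [S → . d d], [S → S . d S] }  — shift
  I17: { [E → . ( P E], [E → . S S (], [S → . , S], [S → . E , E], [S → . S d S], [S → . d d], [S → E , . E] }  — shift
  I18: { [S → E , E .], [S → E . , E] }  — shift, reduce
  I19: { [E → . ( P E], [E → . S S (], [E → S . S (], [S → , S .], [S → . , S], [S → . E , E], [S → . S d S], [S → . d d], [S → S . d S] }  — shift, reduce
  I20: { [E → . ( P E], [E → . S S (], [P → , , .], [S → , . S], [S → . , S], [S → . E , E], [S → . S d S], [S → . d d] }  — shift, reduce

No state contains more than one complete item.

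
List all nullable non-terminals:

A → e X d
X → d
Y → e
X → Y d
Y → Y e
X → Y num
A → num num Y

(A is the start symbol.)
None

A non-terminal is nullable if it can derive ε (the empty string): either it has an ε-production, or it has a production whose right-hand side consists entirely of nullable non-terminals.

There are no ε-productions, so no non-terminal can derive ε.
No non-terminals are nullable.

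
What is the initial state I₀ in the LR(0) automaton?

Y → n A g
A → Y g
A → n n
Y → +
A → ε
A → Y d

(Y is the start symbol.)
First, augment the grammar with Y' → Y
I₀ = CLOSURE({ [Y' → . Y] }):
  [Y' → . Y] has the dot before Y: add [Y → . n A g], [Y → . +]
No further items can be added.

I₀ = { [Y → . +], [Y → . n A g], [Y' → . Y] }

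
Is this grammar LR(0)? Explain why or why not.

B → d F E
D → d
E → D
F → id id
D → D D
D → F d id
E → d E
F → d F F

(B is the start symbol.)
A grammar is LR(0) if no state in the canonical LR(0) collection has:
  - both a shift item (dot before a terminal) and a complete item (shift-reduce conflict), or
  - two or more complete items (reduce-reduce conflict; the accept item [B' → B .] counts as a complete item here).

Augment with B' → B and build the canonical LR(0) collection (I0 = CLOSURE({[B' → . B]}), then GOTO on every symbol after a dot until no new states appear). It has 21 states:
  I0: { [B → . d F E], [B' → . B] }  — shift
  I1: { [B' → B .] }  — accept
  I2: { [B → d . F E], [F → . d F F], [F → . id id] }  — shift
  I3: { [B → d F . E], [D → . D D], [D → . F d id], [D → . d], [E → . D], [E → . d E], [F → . d F F], [F → . id id] }  — shift
  I4: { [F → . d F F], [F → . id id], [F → d . F F] }  — shift
  I5: { [F → id . id] }  — shift
  I6: { [F → id id .] }  — reduce
  I7: { [F → . d F F], [F → . id id], [F → d F . F] }  — shift
  I8: { [F → d F F .] }  — reduce
  I9: { [D → . D D], [D → . F d id], [D → . d], [D → D . D], [E → D .], [F → . d F F], [F → . id id] }  — shift, reduce
  I10: { [B → d F E .] }  — reduce
  I11: { [D → F . d id] }  — shift
  I12: { [D → . D D], [D → . F d id], [D → . d], [D → d .], [E → . D], [E → . d E], [E → d . E], [F → . d F F], [F → . id id], [F → d . F F] }  — shift, reduce
  I13: { [E → d E .] }  — reduce
  I14: { [D → F . d id], [F → . d F F], [F → . id id], [F → d F . F] }  — shift
  I15: { [D → F d . id], [F → . d F F], [F → . id id], [F → d . F F] }  — shift
  I16: { [D → F d id .], [F → id . id] }  — shift, reduce
  I17: { [D → F d . id] }  — shift
  I18: { [D → F d id .] }  — reduce
  I19: { [D → . D D], [D → . F d id], [D → . d], [D → D . D], [D → D D .], [F → . d F F], [F → . id id] }  — shift, reduce
  I20: { [D → d .], [F → . d F F], [F → . id id], [F → d . F F] }  — shift, reduce

Conflict in state I9:
  Shift-reduce conflict between [E → D .] and [D → . d]
So the grammar is NOT LR(0).

Answer: No. Shift-reduce conflict between [E → D .] and [D → . d]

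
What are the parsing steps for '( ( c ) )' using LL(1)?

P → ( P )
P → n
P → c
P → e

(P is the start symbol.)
LL(1) parsing maintains a stack (initially the start symbol over $) and the input. At each step: if the stack top is a terminal, match it against the current input token; if it is a non-terminal N, replace it with the RHS of M[N, lookahead] (the unique production whose predict set contains the lookahead).

Stack is shown with the top on the left.

Stack      Input        Action
------------------------------
P $        ( ( c ) ) $  output P → ( P )
( P ) $    ( ( c ) ) $  match '('
P ) $      ( c ) ) $    output P → ( P )
( P ) ) $  ( c ) ) $    match '('
P ) ) $    c ) ) $      output P → c
c ) ) $    c ) ) $      match 'c'
) ) $      ) ) $        match ')'
) $        ) $          match ')'
$          $            accept

The string is accepted.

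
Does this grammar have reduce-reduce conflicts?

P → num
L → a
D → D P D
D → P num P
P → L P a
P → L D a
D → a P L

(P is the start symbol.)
A reduce-reduce conflict occurs when an LR(0) state has two complete items [A → α .] and [B → β .] — both call for a reduction, and with no lookahead the parser cannot choose between them.

Augment with P' → P and build the canonical LR(0) collection (I0 = CLOSURE({[P' → . P]}), then GOTO on every symbol after a dot until no new states appear). It has 17 states:
  I0: { [L → . a], [P → . L D a], [P → . L P a], [P → . num], [P' → . P] }  — shift
  I1: { [D → . D P D], [D → . P num P], [D → . a P L], [L → . a], [P → . L D a], [P → . L P a], [P → . num], [P → L . D a], [P → L . P a] }  — shift
  I2: { [P' → P .] }  — accept
  I3: { [L → a .] }  — reduce
  I4: { [P → num .] }  — reduce
  I5: { [D → D . P D], [L → . a], [P → . L D a], [P → . L P a], [P → . num], [P → L D . a] }  — shift
  I6: { [D → P . num P], [P → L P . a] }  — shift
  I7: { [D → a . P L], [L → . a], [L → a .], [P → . L D a], [P → . L P a], [P → . num] }  — shift, reduce
  I8: { [D → a P . L], [L → . a] }  — shift
  I9: { [D → a P L .] }  — reduce
  I10: { [P → L P a .] }  — reduce
  I11: { [D → P num . P], [L → . a], [P → . L D a], [P → . L P a], [P → . num] }  — shift
  I12: { [D → P num P .] }  — reduce
  I13: { [D → . D P D], [D → . P num P], [D → . a P L], [D → D P . D], [L → . a], [P → . L D a], [P → . L P a], [P → . num] }  — shift
  I14: { [L → a .], [P → L D a .] }  — 2 reduces
  I15: { [D → D . P D], [D → D P D .], [L → . a], [P → . L D a], [P → . L P a], [P → . num] }  — shift, reduce
  I16: { [D → P . num P] }  — shift

I14 contains complete items [L → a .], [P → L D a .] — reduce-reduce conflict.

Answer: Yes — I14: [L → a .] vs [P → L D a .]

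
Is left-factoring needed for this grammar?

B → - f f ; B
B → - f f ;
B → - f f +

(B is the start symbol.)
Left-factoring is needed when two productions for the same non-terminal
share a common prefix on the right-hand side.

Productions for B:
  B → - f f ; B
  B → - f f ;
  B → - f f +

Found common prefix '- f f' in productions for B

Answer: Yes, B has productions with common prefix '- f f'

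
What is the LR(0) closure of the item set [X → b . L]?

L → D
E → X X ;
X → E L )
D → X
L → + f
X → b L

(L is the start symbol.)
{ [D → . X], [E → . X X ;], [L → . + f], [L → . D], [X → . E L )], [X → . b L], [X → b . L] }

Start with: [X → b . L]
  [X → b . L] has the dot before L: add [L → . D], [L → . + f]
  [L → . D] has the dot before D: add [D → . X]
  [D → . X] has the dot before X: add [X → . E L )], [X → . b L]
  [X → . E L )] has the dot before E: add [E → . X X ;]
No further items can be added.

CLOSURE = { [D → . X], [E → . X X ;], [L → . + f], [L → . D], [X → . E L )], [X → . b L], [X → b . L] }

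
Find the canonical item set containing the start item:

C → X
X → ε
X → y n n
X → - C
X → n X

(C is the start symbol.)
{ [C → . X], [C' → . C], [X → . - C], [X → . n X], [X → . y n n], [X → .] }

First, augment the grammar with C' → C
I₀ = CLOSURE({ [C' → . C] }):
  [C' → . C] has the dot before C: add [C → . X]
  [C → . X] has the dot before X: add [X → .], [X → . y n n], [X → . - C], [X → . n X]
No further items can be added.

I₀ = { [C → . X], [C' → . C], [X → . - C], [X → . n X], [X → . y n n], [X → .] }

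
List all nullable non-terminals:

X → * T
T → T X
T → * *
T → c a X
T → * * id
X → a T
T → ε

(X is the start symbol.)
ε-productions: T → ε
So T is immediately nullable.
No further non-terminal can be added: every production for the remaining non-terminals contains a terminal or a non-nullable non-terminal.
Nullable = { 'T' }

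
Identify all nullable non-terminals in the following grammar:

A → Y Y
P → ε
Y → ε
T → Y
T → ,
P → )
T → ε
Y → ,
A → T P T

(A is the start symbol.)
{ 'A', 'P', 'T', 'Y' }

A non-terminal is nullable if it can derive ε (the empty string): either it has an ε-production, or it has a production whose right-hand side consists entirely of nullable non-terminals.

ε-productions: P → ε, Y → ε, T → ε
So P, Y, T are immediately nullable.
A → Y Y: every symbol on the right is nullable, so A is nullable too.
Every non-terminal is now nullable.
Nullable = { 'A', 'P', 'T', 'Y' }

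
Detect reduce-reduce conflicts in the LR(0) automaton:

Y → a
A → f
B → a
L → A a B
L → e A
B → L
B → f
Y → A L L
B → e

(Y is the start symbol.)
Yes — I15: [A → f .] vs [B → f .]

A reduce-reduce conflict occurs when an LR(0) state has two complete items [A → α .] and [B → β .] — both call for a reduction, and with no lookahead the parser cannot choose between them.

Augment with Y' → Y and build the canonical LR(0) collection (I0 = CLOSURE({[Y' → . Y]}), then GOTO on every symbol after a dot until no new states appear). It has 16 states:
  I0: { [A → . f], [Y → . A L L], [Y → . a], [Y' → . Y] }  — shift
  I1: { [A → . f], [L → . A a B], [L → . e A], [Y → A . L L] }  — shift
  I2: { [Y' → Y .] }  — accept
  I3: { [Y → a .] }  — reduce
  I4: { [A → f .] }  — reduce
  I5: { [L → A . a B] }  — shift
  I6: { [A → . f], [L → . A a B], [L → . e A], [Y → A L . L] }  — shift
  I7: { [A → . f], [L → e . A] }  — shift
  I8: { [L → e A .] }  — reduce
  I9: { [Y → A L L .] }  — reduce
  I10: { [A → . f], [B → . L], [B → . a], [B → . e], [B → . f], [L → . A a B], [L → . e A], [L → A a . B] }  — shift
  I11: { [L → A a B .] }  — reduce
  I12: { [B → L .] }  — reduce
  I13: { [B → a .] }  — reduce
  I14: { [A → . f], [B → e .], [L → e . A] }  — shift, reduce
  I15: { [A → f .], [B → f .] }  — 2 reduces

I15 contains complete items [A → f .], [B → f .] — reduce-reduce conflict.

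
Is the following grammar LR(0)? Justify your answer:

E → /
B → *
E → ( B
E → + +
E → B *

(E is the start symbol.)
Yes, the grammar is LR(0)

A grammar is LR(0) if no state in the canonical LR(0) collection has:
  - both a shift item (dot before a terminal) and a complete item (shift-reduce conflict), or
  - two or more complete items (reduce-reduce conflict; the accept item [E' → E .] counts as a complete item here).

Augment with E' → E and build the canonical LR(0) collection (I0 = CLOSURE({[E' → . E]}), then GOTO on every symbol after a dot until no new states appear). It has 10 states:
  I0: { [B → . *], [E → . ( B], [E → . + +], [E → . /], [E → . B *], [E' → . E] }  — shift
  I1: { [B → . *], [E → ( . B] }  — shift
  I2: { [B → * .] }  — reduce
  I3: { [E → + . +] }  — shift
  I4: { [E → / .] }  — reduce
  I5: { [E → B . *] }  — shift
  I6: { [E' → E .] }  — accept
  I7: { [E → B * .] }  — reduce
  I8: { [E → + + .] }  — reduce
  I9: { [E → ( B .] }  — reduce

Every state is either a pure shift/goto state or contains exactly one complete item and nothing to shift — no conflicts. The grammar is LR(0).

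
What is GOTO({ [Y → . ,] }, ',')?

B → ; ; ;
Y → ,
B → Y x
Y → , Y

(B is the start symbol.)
{ [Y → , .] }

GOTO(I, ',') = CLOSURE({ [A → αX.β] : [A → α.Xβ] ∈ I, X = ',' })

Items with dot before ',', with the dot advanced:
  [Y → . ,] → [Y → , .]
Closure adds nothing (no advanced item has the dot before a non-terminal).

GOTO = { [Y → , .] }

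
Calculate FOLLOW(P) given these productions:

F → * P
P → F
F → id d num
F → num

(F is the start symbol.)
To compute FOLLOW(P), find every occurrence of P on a right-hand side N → α P β: add FIRST(β) \ {ε}, and if β is empty or nullable also add FOLLOW(N). Iterate to a fixed point.

In F → * P: P is at the end, add FOLLOW(F)

The FOLLOW sets referred to above (computed the same way, to a fixed point):
  FOLLOW(F) = { $ }

Taking the union: FOLLOW(P) = { $ }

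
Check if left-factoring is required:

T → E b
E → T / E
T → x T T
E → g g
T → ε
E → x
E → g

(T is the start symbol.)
Left-factoring is needed when two productions for the same non-terminal
share a common prefix on the right-hand side.

Productions for T:
  T → E b
  T → x T T
  T → ε
Productions for E:
  E → T / E
  E → g g
  E → x
  E → g

Found common prefix 'g' in productions for E

Answer: Yes, E has productions with common prefix 'g'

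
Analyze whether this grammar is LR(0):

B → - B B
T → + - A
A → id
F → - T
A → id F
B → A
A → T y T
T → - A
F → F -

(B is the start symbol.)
No. Shift-reduce conflict between [A → id .] and [F → . - T]

A grammar is LR(0) if no state in the canonical LR(0) collection has:
  - both a shift item (dot before a terminal) and a complete item (shift-reduce conflict), or
  - two or more complete items (reduce-reduce conflict; the accept item [B' → B .] counts as a complete item here).

Augment with B' → B and build the canonical LR(0) collection (I0 = CLOSURE({[B' → . B]}), then GOTO on every symbol after a dot until no new states appear). It has 20 states:
  I0: { [A → . T y T], [A → . id F], [A → . id], [B → . - B B], [B → . A], [B' → . B], [T → . + - A], [T → . - A] }  — shift
  I1: { [T → + . - A] }  — shift
  I2: { [A → . T y T], [A → . id F], [A → . id], [B → - . B B], [B → . - B B], [B → . A], [T → - . A], [T → . + - A], [T → . - A] }  — shift
  I3: { [B → A .] }  — reduce
  I4: { [B' → B .] }  — accept
  I5: { [A → T . y T] }  — shift
  I6: { [A → id . F], [A → id .], [F → . - T], [F → . F -] }  — shift, reduce
  I7: { [F → - . T], [T → . + - A], [T → . - A] }  — shift
  I8: { [A → id F .], [F → F . -] }  — shift, reduce
  I9: { [F → F - .] }  — reduce
  I10: { [A → . T y T], [A → . id F], [A → . id], [T → - . A], [T → . + - A], [T → . - A] }  — shift
  I11: { [F → - T .] }  — reduce
  I12: { [T → - A .] }  — reduce
  I13: { [A → T y . T], [T → . + - A], [T → . - A] }  — shift
  I14: { [A → T y T .] }  — reduce
  I15: { [B → A .], [T → - A .] }  — 2 reduces
  I16: { [A → . T y T], [A → . id F], [A → . id], [B → - B . B], [B → . - B B], [B → . A], [T → . + - A], [T → . - A] }  — shift
  I17: { [B → - B B .] }  — reduce
  I18: { [A → . T y T], [A → . id F], [A → . id], [T → + - . A], [T → . + - A], [T → . - A] }  — shift
  I19: { [T → + - A .] }  — reduce

Conflict in state I6:
  Shift-reduce conflict between [A → id .] and [F → . - T]
So the grammar is NOT LR(0).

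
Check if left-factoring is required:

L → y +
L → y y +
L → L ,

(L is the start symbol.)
Left-factoring is needed when two productions for the same non-terminal
share a common prefix on the right-hand side.

Productions for L:
  L → y +
  L → y y +
  L → L ,

Found common prefix 'y' in productions for L

Answer: Yes, L has productions with common prefix 'y'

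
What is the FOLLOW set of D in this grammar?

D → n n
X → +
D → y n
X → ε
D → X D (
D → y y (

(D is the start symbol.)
D is the start symbol, so $ ∈ FOLLOW(D).
In D → X D (: D is followed by '(', add FIRST('(') \ {ε} = { '(' }

Taking the union: FOLLOW(D) = { $, '(' }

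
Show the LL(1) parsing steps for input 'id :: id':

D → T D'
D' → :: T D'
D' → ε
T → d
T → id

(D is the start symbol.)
Stack is shown with the top on the left.

Stack      Input       Action
-----------------------------
D $        id :: id $  output D → T D'
T D' $     id :: id $  output T → id
id D' $    id :: id $  match 'id'
D' $       :: id $     output D' → :: T D'
:: T D' $  :: id $     match '::'
T D' $     id $        output T → id
id D' $    id $        match 'id'
D' $       $           output D' → ε
$          $           accept

The string is accepted.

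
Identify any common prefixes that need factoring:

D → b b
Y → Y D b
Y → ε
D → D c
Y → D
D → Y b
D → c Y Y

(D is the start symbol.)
No, left-factoring is not needed

Left-factoring is needed when two productions for the same non-terminal
share a common prefix on the right-hand side.

Productions for D:
  D → b b
  D → D c
  D → Y b
  D → c Y Y
Productions for Y:
  Y → Y D b
  Y → ε
  Y → D

No common prefixes found.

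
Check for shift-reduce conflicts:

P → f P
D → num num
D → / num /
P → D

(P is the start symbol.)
Augment with P' → P and build the canonical LR(0) collection (I0 = CLOSURE({[P' → . P]}), then GOTO on every symbol after a dot until no new states appear). It has 10 states:
  I0: { [D → . / num /], [D → . num num], [P → . D], [P → . f P], [P' → . P] }  — shift
  I1: { [D → / . num /] }  — shift
  I2: { [P → D .] }  — reduce
  I3: { [P' → P .] }  — accept
  I4: { [D → . / num /], [D → . num num], [P → . D], [P → . f P], [P → f . P] }  — shift
  I5: { [D → num . num] }  — shift
  I6: { [D → num num .] }  — reduce
  I7: { [P → f P .] }  — reduce
  I8: { [D → / num . /] }  — shift
  I9: { [D → / num / .] }  — reduce

No state contains both a complete item and a shift item.

Answer: No shift-reduce conflicts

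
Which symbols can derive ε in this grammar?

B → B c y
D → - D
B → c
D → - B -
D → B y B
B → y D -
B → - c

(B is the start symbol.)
None

A non-terminal is nullable if it can derive ε (the empty string): either it has an ε-production, or it has a production whose right-hand side consists entirely of nullable non-terminals.

There are no ε-productions, so no non-terminal can derive ε.
No non-terminals are nullable.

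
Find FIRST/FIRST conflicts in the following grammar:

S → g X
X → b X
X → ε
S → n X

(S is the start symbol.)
A FIRST/FIRST conflict occurs when two productions N → α and N → β for the same non-terminal have FIRST(α) ∩ FIRST(β) ≠ ∅ (with ε ∈ FIRST of a nullable right-hand side, so two nullable alternatives also conflict).

Productions for S:
  S → g X: FIRST = { 'g' }
  S → n X: FIRST = { 'n' }
Productions for X:
  X → b X: FIRST = { 'b' }
  X → ε: FIRST = { ε }

All alternatives of each non-terminal have pairwise disjoint FIRST sets.

Answer: No FIRST/FIRST conflicts.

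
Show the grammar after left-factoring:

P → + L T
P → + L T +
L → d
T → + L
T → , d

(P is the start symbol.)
P → + L T P'
P' → ε
P' → +
L → d
T → + L
T → , d

Left-factoring transforms A → αβ₁ | αβ₂ into A → αA' and A' → β₁ | β₂
(α is the longest common prefix among the alternatives). Repeat until
no nonterminal has two alternatives with a common prefix.

Round 1: P has alternatives sharing prefix '+ L T'. Introduce P': P → + L T P'
  Add: P' → ε
  Add: P' → +

No remaining common prefixes — done.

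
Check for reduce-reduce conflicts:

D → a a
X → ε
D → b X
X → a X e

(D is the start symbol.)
No reduce-reduce conflicts

A reduce-reduce conflict occurs when an LR(0) state has two complete items [A → α .] and [B → β .] — both call for a reduction, and with no lookahead the parser cannot choose between them.

Augment with D' → D and build the canonical LR(0) collection (I0 = CLOSURE({[D' → . D]}), then GOTO on every symbol after a dot until no new states appear). It has 9 states:
  I0: { [D → . a a], [D → . b X], [D' → . D] }  — shift
  I1: { [D' → D .] }  — accept
  I2: { [D → a . a] }  — shift
  I3: { [D → b . X], [X → . a X e], [X → .] }  — shift, reduce
  I4: { [D → b X .] }  — reduce
  I5: { [X → . a X e], [X → .], [X → a . X e] }  — shift, reduce
  I6: { [X → a X . e] }  — shift
  I7: { [X → a X e .] }  — reduce
  I8: { [D → a a .] }  — reduce

No state contains more than one complete item.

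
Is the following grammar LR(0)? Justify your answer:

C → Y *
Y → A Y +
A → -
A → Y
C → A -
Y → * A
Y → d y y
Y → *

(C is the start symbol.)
No. Shift-reduce conflict between [Y → * .] and [A → . -]

A grammar is LR(0) if no state in the canonical LR(0) collection has:
  - both a shift item (dot before a terminal) and a complete item (shift-reduce conflict), or
  - two or more complete items (reduce-reduce conflict; the accept item [C' → C .] counts as a complete item here).

Augment with C' → C and build the canonical LR(0) collection (I0 = CLOSURE({[C' → . C]}), then GOTO on every symbol after a dot until no new states appear). It has 16 states:
  I0: { [A → . -], [A → . Y], [C → . A -], [C → . Y *], [C' → . C], [Y → . * A], [Y → . *], [Y → . A Y +], [Y → . d y y] }  — shift
  I1: { [A → . -], [A → . Y], [Y → * . A], [Y → * .], [Y → . * A], [Y → . *], [Y → . A Y +], [Y → . d y y] }  — shift, reduce
  I2: { [A → - .] }  — reduce
  I3: { [A → . -], [A → . Y], [C → A . -], [Y → . * A], [Y → . *], [Y → . A Y +], [Y → . d y y], [Y → A . Y +] }  — shift
  I4: { [C' → C .] }  — accept
  I5: { [A → Y .], [C → Y . *] }  — shift, reduce
  I6: { [Y → d . y y] }  — shift
  I7: { [Y → d y . y] }  — shift
  I8: { [Y → d y y .] }  — reduce
  I9: { [C → Y * .] }  — reduce
  I10: { [A → - .], [C → A - .] }  — 2 reduces
  I11: { [A → . -], [A → . Y], [Y → . * A], [Y → . *], [Y → . A Y +], [Y → . d y y], [Y → A . Y +] }  — shift
  I12: { [A → Y .], [Y → A Y . +] }  — shift, reduce
  I13: { [Y → A Y + .] }  — reduce
  I14: { [A → . -], [A → . Y], [Y → * A .], [Y → . * A], [Y → . *], [Y → . A Y +], [Y → . d y y], [Y → A . Y +] }  — shift, reduce
  I15: { [A → Y .] }  — reduce

Conflict in state I1:
  Shift-reduce conflict between [Y → * .] and [A → . -]
So the grammar is NOT LR(0).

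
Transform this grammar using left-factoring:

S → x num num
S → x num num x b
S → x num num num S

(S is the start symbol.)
Left-factoring transforms A → αβ₁ | αβ₂ into A → αA' and A' → β₁ | β₂
(α is the longest common prefix among the alternatives). Repeat until
no nonterminal has two alternatives with a common prefix.

Round 1: S has alternatives sharing prefix 'x num num'. Introduce S': S → x num num S'
  Add: S' → ε
  Add: S' → x b
  Add: S' → num S

No remaining common prefixes — done.

Resulting grammar:
S → x num num S'
S' → ε
S' → x b
S' → num S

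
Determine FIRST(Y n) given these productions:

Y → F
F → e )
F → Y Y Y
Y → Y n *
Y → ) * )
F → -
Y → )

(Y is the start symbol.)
FIRST sets of the non-terminals involved (from the grammar, by fixed-point iteration):
  FIRST(Y) = { ')', '-', 'e' }

To compute FIRST(Y n), process the symbols left to right:
Symbol Y is a non-terminal. Add FIRST(Y) \ {ε} = { ')', '-', 'e' }
Y is not nullable (ε ∉ FIRST(Y)), so stop here.
FIRST(Y n) = { ')', '-', 'e' }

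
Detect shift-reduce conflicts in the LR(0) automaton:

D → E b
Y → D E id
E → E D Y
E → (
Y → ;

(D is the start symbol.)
No shift-reduce conflicts

A shift-reduce conflict occurs when an LR(0) state has both:
  - a complete (reduce) item [A → α .] (dot at the end), and
  - a shift item [B → β . c γ] (dot before a terminal).

Augment with D' → D and build the canonical LR(0) collection (I0 = CLOSURE({[D' → . D]}), then GOTO on every symbol after a dot until no new states appear). It has 11 states:
  I0: { [D → . E b], [D' → . D], [E → . (], [E → . E D Y] }  — shift
  I1: { [E → ( .] }  — reduce
  I2: { [D' → D .] }  — accept
  I3: { [D → . E b], [D → E . b], [E → . (], [E → . E D Y], [E → E . D Y] }  — shift
  I4: { [D → . E b], [E → . (], [E → . E D Y], [E → E D . Y], [Y → . ;], [Y → . D E id] }  — shift
  I5: { [D → E b .] }  — reduce
  I6: { [Y → ; .] }  — reduce
  I7: { [E → . (], [E → . E D Y], [Y → D . E id] }  — shift
  I8: { [E → E D Y .] }  — reduce
  I9: { [D → . E b], [E → . (], [E → . E D Y], [E → E . D Y], [Y → D E . id] }  — shift
  I10: { [Y → D E id .] }  — reduce

No state contains both a complete item and a shift item.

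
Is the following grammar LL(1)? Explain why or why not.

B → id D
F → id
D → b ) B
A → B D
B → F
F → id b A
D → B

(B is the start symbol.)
Relevant sets:
  FIRST(F) = { 'id' }
  FIRST(B) = { 'id' }

For B:
  PREDICT(B → id D) = { 'id' }
  PREDICT(B → F) = { 'id' }
For F:
  PREDICT(F → id) = { 'id' }
  PREDICT(F → id b A) = { 'id' }
For D:
  PREDICT(D → b ')' B) = { 'b' }
  PREDICT(D → B) = { 'id' }
A has a single production, so nothing to check there.

Conflict found: Predict set conflict for B: { 'id' }
The grammar is NOT LL(1).

Answer: No. Predict set conflict for B: { 'id' }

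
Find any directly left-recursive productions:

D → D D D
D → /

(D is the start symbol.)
D → D D D: LEFT RECURSIVE (starts with D)
D → /: starts with '/'

The grammar has direct left recursion on: D.

Answer: Yes, D is left-recursive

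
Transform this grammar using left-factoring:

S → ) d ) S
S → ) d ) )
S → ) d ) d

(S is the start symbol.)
S → ) d ) S'
S' → S
S' → )
S' → d

Left-factoring transforms A → αβ₁ | αβ₂ into A → αA' and A' → β₁ | β₂
(α is the longest common prefix among the alternatives). Repeat until
no nonterminal has two alternatives with a common prefix.

Round 1: S has alternatives sharing prefix ') d )'. Introduce S': S → ) d ) S'
  Add: S' → S
  Add: S' → )
  Add: S' → d

No remaining common prefixes — done.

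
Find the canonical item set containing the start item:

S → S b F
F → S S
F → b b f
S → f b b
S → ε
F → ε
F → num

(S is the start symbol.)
First, augment the grammar with S' → S
I₀ = CLOSURE({ [S' → . S] }):
  [S' → . S] has the dot before S: add [S → . S b F], [S → . f b b], [S → .]
No further items can be added.

I₀ = { [S → . S b F], [S → . f b b], [S → .], [S' → . S] }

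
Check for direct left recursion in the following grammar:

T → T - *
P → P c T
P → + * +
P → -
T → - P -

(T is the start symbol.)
T → T - *: LEFT RECURSIVE (starts with T)
P → P c T: LEFT RECURSIVE (starts with P)
P → + * +: starts with '+'
P → -: starts with '-'
T → - P -: starts with '-'

The grammar has direct left recursion on: T, P.

Answer: Yes, T, P are left-recursive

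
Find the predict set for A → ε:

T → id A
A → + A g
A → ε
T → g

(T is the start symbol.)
{ $, 'g' }

PREDICT(A → ε) = (FIRST(RHS) \ {ε}) ∪ (FOLLOW(A) if ε ∈ FIRST(RHS), i.e. RHS ⇒* ε)
The right-hand side is ε (FIRST(ε) = { ε }), so the predict set is FOLLOW(A) = { $, 'g' }
PREDICT(A → ε) = { $, 'g' }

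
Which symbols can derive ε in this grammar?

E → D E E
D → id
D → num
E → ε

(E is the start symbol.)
ε-productions: E → ε
So E is immediately nullable.
No further non-terminal can be added: every production for the remaining non-terminals contains a terminal or a non-nullable non-terminal.
Nullable = { 'E' }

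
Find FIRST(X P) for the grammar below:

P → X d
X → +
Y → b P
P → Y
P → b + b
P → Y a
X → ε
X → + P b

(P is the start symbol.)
FIRST sets of the non-terminals involved (from the grammar, by fixed-point iteration):
  FIRST(X) = { '+', ε }
  FIRST(P) = { '+', 'b', 'd' }

To compute FIRST(X P), process the symbols left to right:
Symbol X is a non-terminal. Add FIRST(X) \ {ε} = { '+' }
X is nullable (ε ∈ FIRST(X)), continue to the next symbol.
Symbol P is a non-terminal. Add FIRST(P) \ {ε} = { '+', 'b', 'd' }
P is not nullable (ε ∉ FIRST(P)), so stop here.
FIRST(X P) = { '+', 'b', 'd' }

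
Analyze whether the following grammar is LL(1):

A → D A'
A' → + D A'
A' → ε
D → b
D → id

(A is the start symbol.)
Yes, the grammar is LL(1).

Relevant sets:
  FOLLOW(A') = { $ }

For A':
  PREDICT(A' → '+' D A') = { '+' }
  PREDICT(A' → ε) = { $ }
For D:
  PREDICT(D → b) = { 'b' }
  PREDICT(D → id) = { 'id' }
A has a single production, so nothing to check there.

All predict sets are disjoint. The grammar IS LL(1).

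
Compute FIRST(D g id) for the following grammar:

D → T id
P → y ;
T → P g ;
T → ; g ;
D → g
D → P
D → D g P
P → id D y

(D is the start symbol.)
FIRST sets of the non-terminals involved (from the grammar, by fixed-point iteration):
  FIRST(D) = { ';', 'g', 'id', 'y' }

To compute FIRST(D g id), process the symbols left to right:
Symbol D is a non-terminal. Add FIRST(D) \ {ε} = { ';', 'g', 'id', 'y' }
D is not nullable (ε ∉ FIRST(D)), so stop here.
FIRST(D g id) = { ';', 'g', 'id', 'y' }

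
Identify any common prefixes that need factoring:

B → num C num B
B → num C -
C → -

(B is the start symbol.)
Left-factoring is needed when two productions for the same non-terminal
share a common prefix on the right-hand side.

Productions for B:
  B → num C num B
  B → num C -

Found common prefix 'num C' in productions for B

Answer: Yes, B has productions with common prefix 'num C'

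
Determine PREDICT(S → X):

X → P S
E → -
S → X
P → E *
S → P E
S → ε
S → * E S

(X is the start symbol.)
{ '-' }

PREDICT(S → X) = (FIRST(RHS) \ {ε}) ∪ (FOLLOW(S) if ε ∈ FIRST(RHS), i.e. RHS ⇒* ε)
FIRST(X) = { '-' }
FIRST(X) = { '-' }
ε ∉ FIRST(X), so FOLLOW(S) is not added.
PREDICT(S → X) = { '-' }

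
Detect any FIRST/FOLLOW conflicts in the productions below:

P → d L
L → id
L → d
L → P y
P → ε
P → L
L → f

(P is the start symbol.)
Yes. P → L with FOLLOW(P) on { 'y' }

Nullable non-terminals: P.
FIRST sets used below: FIRST(L) = { 'd', 'f', 'id', 'y' }

P: nullable alternative(s) P → ε; FOLLOW(P) = { $, 'y' }
  P → d L: FIRST \ {ε} = { 'd' } — disjoint from FOLLOW(P)
  P → ε: FIRST \ {ε} = { } — this is the only nullable alternative, skip
  P → L: FIRST \ {ε} = { 'd', 'f', 'id', 'y' } — overlaps FOLLOW(P) on { 'y' }: CONFLICT

L has no nullable alternative, so no FIRST/FOLLOW check is needed there.

So the grammar has 1 FIRST/FOLLOW conflict (marked CONFLICT above).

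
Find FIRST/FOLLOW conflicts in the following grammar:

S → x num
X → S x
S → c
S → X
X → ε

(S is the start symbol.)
A FIRST/FOLLOW conflict occurs when a non-terminal N has a nullable alternative N → β (β ⇒* ε) and another alternative N → α with FIRST(α) ∩ FOLLOW(N) ≠ ∅: on such a lookahead the parser cannot decide between expanding α and letting N vanish via β.

Nullable non-terminals: S, X.
FIRST sets used below: FIRST(X) = { 'c', 'x', ε }, FIRST(S) = { 'c', 'x', ε }

S: nullable alternative(s) S → X; FOLLOW(S) = { $, 'x' }
  S → x num: FIRST \ {ε} = { 'x' } — overlaps FOLLOW(S) on { 'x' }: CONFLICT
  S → c: FIRST \ {ε} = { 'c' } — disjoint from FOLLOW(S)
  S → X: FIRST \ {ε} = { 'c', 'x' } — this is the only nullable alternative, skip

X: nullable alternative(s) X → ε; FOLLOW(X) = { $, 'x' }
  X → S x: FIRST \ {ε} = { 'c', 'x' } — overlaps FOLLOW(X) on { 'x' }: CONFLICT
  X → ε: FIRST \ {ε} = { } — this is the only nullable alternative, skip

So the grammar has 2 FIRST/FOLLOW conflicts (marked CONFLICT above).

Answer: Yes. S → x num with FOLLOW(S) on { 'x' }; X → S x with FOLLOW(X) on { 'x' }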